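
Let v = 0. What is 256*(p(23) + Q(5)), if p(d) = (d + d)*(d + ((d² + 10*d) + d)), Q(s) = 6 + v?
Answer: 9481216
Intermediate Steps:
Q(s) = 6 (Q(s) = 6 + 0 = 6)
p(d) = 2*d*(d² + 12*d) (p(d) = (2*d)*(d + (d² + 11*d)) = (2*d)*(d² + 12*d) = 2*d*(d² + 12*d))
256*(p(23) + Q(5)) = 256*(2*23²*(12 + 23) + 6) = 256*(2*529*35 + 6) = 256*(37030 + 6) = 256*37036 = 9481216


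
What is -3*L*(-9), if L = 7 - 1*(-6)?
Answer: 351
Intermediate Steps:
L = 13 (L = 7 + 6 = 13)
-3*L*(-9) = -3*13*(-9) = -39*(-9) = 351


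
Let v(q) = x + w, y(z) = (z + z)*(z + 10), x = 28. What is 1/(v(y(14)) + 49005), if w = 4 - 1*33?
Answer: 1/49004 ≈ 2.0406e-5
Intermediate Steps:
w = -29 (w = 4 - 33 = -29)
y(z) = 2*z*(10 + z) (y(z) = (2*z)*(10 + z) = 2*z*(10 + z))
v(q) = -1 (v(q) = 28 - 29 = -1)
1/(v(y(14)) + 49005) = 1/(-1 + 49005) = 1/49004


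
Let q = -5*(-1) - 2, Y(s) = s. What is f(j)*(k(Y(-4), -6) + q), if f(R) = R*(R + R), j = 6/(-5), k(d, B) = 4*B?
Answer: -1512/25 ≈ -60.480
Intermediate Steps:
j = -6/5 (j = 6*(-⅕) = -6/5 ≈ -1.2000)
q = 3 (q = 5 - 2 = 3)
f(R) = 2*R² (f(R) = R*(2*R) = 2*R²)
f(j)*(k(Y(-4), -6) + q) = (2*(-6/5)²)*(4*(-6) + 3) = (2*(36/25))*(-24 + 3) = (72/25)*(-21) = -1512/25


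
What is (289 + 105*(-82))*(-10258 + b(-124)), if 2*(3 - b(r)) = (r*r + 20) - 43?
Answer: 298416023/2 ≈ 1.4921e+8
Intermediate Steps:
b(r) = 29/2 - r²/2 (b(r) = 3 - ((r*r + 20) - 43)/2 = 3 - ((r² + 20) - 43)/2 = 3 - ((20 + r²) - 43)/2 = 3 - (-23 + r²)/2 = 3 + (23/2 - r²/2) = 29/2 - r²/2)
(289 + 105*(-82))*(-10258 + b(-124)) = (289 + 105*(-82))*(-10258 + (29/2 - ½*(-124)²)) = (289 - 8610)*(-10258 + (29/2 - ½*15376)) = -8321*(-10258 + (29/2 - 7688)) = -8321*(-10258 - 15347/2) = -8321*(-35863/2) = 298416023/2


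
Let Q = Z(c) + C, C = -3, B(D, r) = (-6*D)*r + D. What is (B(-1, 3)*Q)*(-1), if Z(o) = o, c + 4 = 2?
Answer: 85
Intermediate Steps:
c = -2 (c = -4 + 2 = -2)
B(D, r) = D - 6*D*r (B(D, r) = -6*D*r + D = D - 6*D*r)
Q = -5 (Q = -2 - 3 = -5)
(B(-1, 3)*Q)*(-1) = (-(1 - 6*3)*(-5))*(-1) = (-(1 - 18)*(-5))*(-1) = (-1*(-17)*(-5))*(-1) = (17*(-5))*(-1) = -85*(-1) = 85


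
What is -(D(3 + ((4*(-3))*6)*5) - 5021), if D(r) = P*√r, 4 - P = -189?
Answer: 5021 - 193*I*√357 ≈ 5021.0 - 3646.6*I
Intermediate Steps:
P = 193 (P = 4 - 1*(-189) = 4 + 189 = 193)
D(r) = 193*√r
-(D(3 + ((4*(-3))*6)*5) - 5021) = -(193*√(3 + ((4*(-3))*6)*5) - 5021) = -(193*√(3 - 12*6*5) - 5021) = -(193*√(3 - 72*5) - 5021) = -(193*√(3 - 360) - 5021) = -(193*√(-357) - 5021) = -(193*(I*√357) - 5021) = -(193*I*√357 - 5021) = -(-5021 + 193*I*√357) = 5021 - 193*I*√357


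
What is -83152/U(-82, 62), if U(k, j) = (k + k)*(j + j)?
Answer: 5197/1271 ≈ 4.0889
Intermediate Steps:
U(k, j) = 4*j*k (U(k, j) = (2*k)*(2*j) = 4*j*k)
-83152/U(-82, 62) = -83152/(4*62*(-82)) = -83152/(-20336) = -83152*(-1/20336) = 5197/1271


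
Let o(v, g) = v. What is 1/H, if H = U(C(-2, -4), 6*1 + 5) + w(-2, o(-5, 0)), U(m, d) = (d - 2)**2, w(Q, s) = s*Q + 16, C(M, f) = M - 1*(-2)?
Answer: 1/107 ≈ 0.0093458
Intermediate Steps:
C(M, f) = 2 + M (C(M, f) = M + 2 = 2 + M)
w(Q, s) = 16 + Q*s (w(Q, s) = Q*s + 16 = 16 + Q*s)
U(m, d) = (-2 + d)**2
H = 107 (H = (-2 + (6*1 + 5))**2 + (16 - 2*(-5)) = (-2 + (6 + 5))**2 + (16 + 10) = (-2 + 11)**2 + 26 = 9**2 + 26 = 81 + 26 = 107)
1/H = 1/107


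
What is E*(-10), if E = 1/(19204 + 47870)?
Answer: -5/33537 ≈ -0.00014909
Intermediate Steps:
E = 1/67074 ≈ 1.4909e-5
E*(-10) = (1/67074)*(-10) = -5/33537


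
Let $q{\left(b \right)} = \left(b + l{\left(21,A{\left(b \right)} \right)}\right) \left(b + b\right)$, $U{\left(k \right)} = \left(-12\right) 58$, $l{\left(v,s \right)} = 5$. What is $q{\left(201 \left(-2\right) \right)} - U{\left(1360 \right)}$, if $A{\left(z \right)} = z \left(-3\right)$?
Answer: $319884$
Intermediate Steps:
$A{\left(z \right)} = - 3 z$
$U{\left(k \right)} = -696$
$q{\left(b \right)} = 2 b \left(5 + b\right)$ ($q{\left(b \right)} = \left(b + 5\right) \left(b + b\right) = \left(5 + b\right) 2 b = 2 b \left(5 + b\right)$)
$q{\left(201 \left(-2\right) \right)} - U{\left(1360 \right)} = 2 \cdot 201 \left(-2\right) \left(5 + 201 \left(-2\right)\right) - -696 = 2 \left(-402\right) \left(5 - 402\right) + 696 = 2 \left(-402\right) \left(-397\right) + 696 = 319188 + 696 = 319884$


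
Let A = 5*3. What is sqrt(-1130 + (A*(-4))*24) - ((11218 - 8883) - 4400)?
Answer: 2065 + I*sqrt(2570) ≈ 2065.0 + 50.695*I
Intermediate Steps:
A = 15
sqrt(-1130 + (A*(-4))*24) - ((11218 - 8883) - 4400) = sqrt(-1130 + (15*(-4))*24) - ((11218 - 8883) - 4400) = sqrt(-1130 - 60*24) - (2335 - 4400) = sqrt(-1130 - 1440) - 1*(-2065) = sqrt(-2570) + 2065 = I*sqrt(2570) + 2065 = 2065 + I*sqrt(2570)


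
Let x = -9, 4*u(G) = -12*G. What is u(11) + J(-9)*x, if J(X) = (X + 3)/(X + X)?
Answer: -36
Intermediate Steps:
u(G) = -3*G (u(G) = (-12*G)/4 = -3*G)
J(X) = (3 + X)/(2*X) (J(X) = (3 + X)/((2*X)) = (3 + X)*(1/(2*X)) = (3 + X)/(2*X))
u(11) + J(-9)*x = -3*11 + ((½)*(3 - 9)/(-9))*(-9) = -33 + ((½)*(-⅑)*(-6))*(-9) = -33 + (⅓)*(-9) = -33 - 3 = -36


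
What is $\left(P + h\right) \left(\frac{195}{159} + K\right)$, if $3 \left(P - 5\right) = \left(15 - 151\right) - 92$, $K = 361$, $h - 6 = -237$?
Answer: $- \frac{5797796}{53} \approx -1.0939 \cdot 10^{5}$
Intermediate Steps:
$h = -231$ ($h = 6 - 237 = -231$)
$P = -71$ ($P = 5 + \frac{\left(15 - 151\right) - 92}{3} = 5 + \frac{-136 - 92}{3} = 5 + \frac{1}{3} \left(-228\right) = 5 - 76 = -71$)
$\left(P + h\right) \left(\frac{195}{159} + K\right) = \left(-71 - 231\right) \left(\frac{195}{159} + 361\right) = - 302 \left(195 \cdot \frac{1}{159} + 361\right) = - 302 \left(\frac{65}{53} + 361\right) = \left(-302\right) \frac{19198}{53} = - \frac{5797796}{53}$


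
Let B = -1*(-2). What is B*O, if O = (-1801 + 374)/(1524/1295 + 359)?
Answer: -3695930/466429 ≈ -7.9239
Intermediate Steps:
B = 2
O = -1847965/466429 (O = -1427/(1524*(1/1295) + 359) = -1427/(1524/1295 + 359) = -1427/466429/1295 = -1427*1295/466429 = -1847965/466429 ≈ -3.9619)
B*O = 2*(-1847965/466429) = -3695930/466429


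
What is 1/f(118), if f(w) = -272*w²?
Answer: -1/3787328 ≈ -2.6404e-7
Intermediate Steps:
1/f(118) = 1/(-272*118²) = 1/(-272*13924) = 1/(-3787328) = -1/3787328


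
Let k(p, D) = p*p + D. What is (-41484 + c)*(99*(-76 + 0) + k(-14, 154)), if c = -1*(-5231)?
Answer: 260079022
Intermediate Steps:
c = 5231
k(p, D) = D + p**2 (k(p, D) = p**2 + D = D + p**2)
(-41484 + c)*(99*(-76 + 0) + k(-14, 154)) = (-41484 + 5231)*(99*(-76 + 0) + (154 + (-14)**2)) = -36253*(99*(-76) + (154 + 196)) = -36253*(-7524 + 350) = -36253*(-7174) = 260079022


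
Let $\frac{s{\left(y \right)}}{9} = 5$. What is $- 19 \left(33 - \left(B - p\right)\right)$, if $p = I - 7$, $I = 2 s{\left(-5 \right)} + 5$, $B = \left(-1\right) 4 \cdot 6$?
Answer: $-2755$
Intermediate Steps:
$s{\left(y \right)} = 45$ ($s{\left(y \right)} = 9 \cdot 5 = 45$)
$B = -24$ ($B = \left(-4\right) 6 = -24$)
$I = 95$ ($I = 2 \cdot 45 + 5 = 90 + 5 = 95$)
$p = 88$ ($p = 95 - 7 = 88$)
$- 19 \left(33 - \left(B - p\right)\right) = - 19 \left(33 + \left(88 - -24\right)\right) = - 19 \left(33 + \left(88 + 24\right)\right) = - 19 \left(33 + 112\right) = \left(-19\right) 145 = -2755$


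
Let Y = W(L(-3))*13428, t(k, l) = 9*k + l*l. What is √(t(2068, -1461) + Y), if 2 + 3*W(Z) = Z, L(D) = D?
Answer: √2130753 ≈ 1459.7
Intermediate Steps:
W(Z) = -⅔ + Z/3
t(k, l) = l² + 9*k (t(k, l) = 9*k + l² = l² + 9*k)
Y = -22380 (Y = (-⅔ + (⅓)*(-3))*13428 = (-⅔ - 1)*13428 = -5/3*13428 = -22380)
√(t(2068, -1461) + Y) = √(((-1461)² + 9*2068) - 22380) = √((2134521 + 18612) - 22380) = √(2153133 - 22380) = √2130753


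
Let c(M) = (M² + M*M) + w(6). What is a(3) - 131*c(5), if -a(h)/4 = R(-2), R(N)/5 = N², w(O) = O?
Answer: -7416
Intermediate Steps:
R(N) = 5*N²
c(M) = 6 + 2*M² (c(M) = (M² + M*M) + 6 = (M² + M²) + 6 = 2*M² + 6 = 6 + 2*M²)
a(h) = -80 (a(h) = -20*(-2)² = -20*4 = -4*20 = -80)
a(3) - 131*c(5) = -80 - 131*(6 + 2*5²) = -80 - 131*(6 + 2*25) = -80 - 131*(6 + 50) = -80 - 131*56 = -80 - 7336 = -7416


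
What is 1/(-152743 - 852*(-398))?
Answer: 1/186353 ≈ 5.3662e-6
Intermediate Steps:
1/(-152743 - 852*(-398)) = 1/(-152743 + 339096) = 1/186353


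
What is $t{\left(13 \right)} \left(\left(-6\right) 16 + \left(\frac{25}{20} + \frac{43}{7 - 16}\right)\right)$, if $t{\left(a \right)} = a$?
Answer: $- \frac{46579}{36} \approx -1293.9$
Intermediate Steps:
$t{\left(13 \right)} \left(\left(-6\right) 16 + \left(\frac{25}{20} + \frac{43}{7 - 16}\right)\right) = 13 \left(\left(-6\right) 16 + \left(\frac{25}{20} + \frac{43}{7 - 16}\right)\right) = 13 \left(-96 + \left(25 \cdot \frac{1}{20} + \frac{43}{-9}\right)\right) = 13 \left(-96 + \left(\frac{5}{4} + 43 \left(- \frac{1}{9}\right)\right)\right) = 13 \left(-96 + \left(\frac{5}{4} - \frac{43}{9}\right)\right) = 13 \left(-96 - \frac{127}{36}\right) = 13 \left(- \frac{3583}{36}\right) = - \frac{46579}{36}$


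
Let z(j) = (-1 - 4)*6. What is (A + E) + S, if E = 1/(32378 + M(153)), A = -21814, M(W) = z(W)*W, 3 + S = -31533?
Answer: -1482489799/27788 ≈ -53350.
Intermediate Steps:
z(j) = -30 (z(j) = -5*6 = -30)
S = -31536 (S = -3 - 31533 = -31536)
M(W) = -30*W
E = 1/27788 (E = 1/(32378 - 30*153) = 1/(32378 - 4590) = 1/27788 ≈ 3.5987e-5)
(A + E) + S = (-21814 + 1/27788) - 31536 = -606167431/27788 - 31536 = -1482489799/27788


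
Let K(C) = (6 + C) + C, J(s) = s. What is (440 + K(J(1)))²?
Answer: 200704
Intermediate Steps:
K(C) = 6 + 2*C
(440 + K(J(1)))² = (440 + (6 + 2*1))² = (440 + (6 + 2))² = (440 + 8)² = 448² = 200704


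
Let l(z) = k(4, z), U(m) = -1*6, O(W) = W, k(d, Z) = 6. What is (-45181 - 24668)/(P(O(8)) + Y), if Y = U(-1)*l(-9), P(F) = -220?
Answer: 69849/256 ≈ 272.85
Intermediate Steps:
U(m) = -6
l(z) = 6
Y = -36 (Y = -6*6 = -36)
(-45181 - 24668)/(P(O(8)) + Y) = (-45181 - 24668)/(-220 - 36) = -69849/(-256) = -69849*(-1/256) = 69849/256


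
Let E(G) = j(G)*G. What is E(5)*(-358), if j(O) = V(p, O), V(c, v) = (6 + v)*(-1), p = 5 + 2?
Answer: 19690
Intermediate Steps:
p = 7
V(c, v) = -6 - v
j(O) = -6 - O
E(G) = G*(-6 - G) (E(G) = (-6 - G)*G = G*(-6 - G))
E(5)*(-358) = -1*5*(6 + 5)*(-358) = -1*5*11*(-358) = -55*(-358) = 19690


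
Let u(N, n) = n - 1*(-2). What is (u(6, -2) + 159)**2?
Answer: 25281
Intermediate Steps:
u(N, n) = 2 + n (u(N, n) = n + 2 = 2 + n)
(u(6, -2) + 159)**2 = ((2 - 2) + 159)**2 = (0 + 159)**2 = 159**2 = 25281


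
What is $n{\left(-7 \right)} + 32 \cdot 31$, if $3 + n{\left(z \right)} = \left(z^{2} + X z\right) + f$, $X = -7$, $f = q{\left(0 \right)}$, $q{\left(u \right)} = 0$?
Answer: $1087$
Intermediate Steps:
$f = 0$
$n{\left(z \right)} = -3 + z^{2} - 7 z$ ($n{\left(z \right)} = -3 + \left(\left(z^{2} - 7 z\right) + 0\right) = -3 + \left(z^{2} - 7 z\right) = -3 + z^{2} - 7 z$)
$n{\left(-7 \right)} + 32 \cdot 31 = \left(-3 + \left(-7\right)^{2} - -49\right) + 32 \cdot 31 = \left(-3 + 49 + 49\right) + 992 = 95 + 992 = 1087$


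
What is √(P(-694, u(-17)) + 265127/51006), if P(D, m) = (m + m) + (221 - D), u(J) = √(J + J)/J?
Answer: √(691865445322878 - 88454809224*I*√34)/867102 ≈ 30.335 - 0.011307*I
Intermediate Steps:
u(J) = √2/√J (u(J) = √(2*J)/J = (√2*√J)/J = √2/√J)
P(D, m) = 221 - D + 2*m (P(D, m) = 2*m + (221 - D) = 221 - D + 2*m)
√(P(-694, u(-17)) + 265127/51006) = √((221 - 1*(-694) + 2*(√2/√(-17))) + 265127/51006) = √((221 + 694 + 2*(√2*(-I*√17/17))) + 265127*(1/51006)) = √((221 + 694 + 2*(-I*√34/17)) + 265127/51006) = √((221 + 694 - 2*I*√34/17) + 265127/51006) = √((915 - 2*I*√34/17) + 265127/51006) = √(46935617/51006 - 2*I*√34/17)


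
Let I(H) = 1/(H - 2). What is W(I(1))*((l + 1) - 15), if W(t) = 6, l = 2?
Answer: -72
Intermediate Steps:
I(H) = 1/(-2 + H)
W(I(1))*((l + 1) - 15) = 6*((2 + 1) - 15) = 6*(3 - 15) = 6*(-12) = -72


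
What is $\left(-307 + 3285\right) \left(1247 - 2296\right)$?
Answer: $-3123922$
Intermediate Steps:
$\left(-307 + 3285\right) \left(1247 - 2296\right) = 2978 \left(-1049\right) = -3123922$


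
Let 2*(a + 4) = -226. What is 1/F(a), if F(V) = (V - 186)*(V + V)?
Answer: 1/70902 ≈ 1.4104e-5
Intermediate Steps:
a = -117 (a = -4 + (½)*(-226) = -4 - 113 = -117)
F(V) = 2*V*(-186 + V) (F(V) = (-186 + V)*(2*V) = 2*V*(-186 + V))
1/F(a) = 1/(2*(-117)*(-186 - 117)) = 1/(2*(-117)*(-303)) = 1/70902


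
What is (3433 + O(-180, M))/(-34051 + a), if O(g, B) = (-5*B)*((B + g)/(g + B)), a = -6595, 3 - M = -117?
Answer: -2833/40646 ≈ -0.069699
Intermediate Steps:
M = 120 (M = 3 - 1*(-117) = 3 + 117 = 120)
O(g, B) = -5*B (O(g, B) = (-5*B)*((B + g)/(B + g)) = -5*B*1 = -5*B)
(3433 + O(-180, M))/(-34051 + a) = (3433 - 5*120)/(-34051 - 6595) = (3433 - 600)/(-40646) = 2833*(-1/40646) = -2833/40646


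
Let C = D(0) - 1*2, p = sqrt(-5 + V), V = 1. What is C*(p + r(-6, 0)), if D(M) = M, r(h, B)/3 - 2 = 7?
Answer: -54 - 4*I ≈ -54.0 - 4.0*I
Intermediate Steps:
r(h, B) = 27 (r(h, B) = 6 + 3*7 = 6 + 21 = 27)
p = 2*I (p = sqrt(-5 + 1) = sqrt(-4) = 2*I ≈ 2.0*I)
C = -2 (C = 0 - 1*2 = 0 - 2 = -2)
C*(p + r(-6, 0)) = -2*(2*I + 27) = -2*(27 + 2*I) = -54 - 4*I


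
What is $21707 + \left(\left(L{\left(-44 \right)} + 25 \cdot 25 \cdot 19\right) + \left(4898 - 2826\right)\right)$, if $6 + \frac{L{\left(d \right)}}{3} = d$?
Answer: $35504$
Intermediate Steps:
$L{\left(d \right)} = -18 + 3 d$
$21707 + \left(\left(L{\left(-44 \right)} + 25 \cdot 25 \cdot 19\right) + \left(4898 - 2826\right)\right) = 21707 + \left(\left(\left(-18 + 3 \left(-44\right)\right) + 25 \cdot 25 \cdot 19\right) + \left(4898 - 2826\right)\right) = 21707 + \left(\left(\left(-18 - 132\right) + 625 \cdot 19\right) + \left(4898 - 2826\right)\right) = 21707 + \left(\left(-150 + 11875\right) + 2072\right) = 21707 + \left(11725 + 2072\right) = 21707 + 13797 = 35504$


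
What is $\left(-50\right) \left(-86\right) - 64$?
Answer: $4236$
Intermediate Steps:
$\left(-50\right) \left(-86\right) - 64 = 4300 - 64 = 4236$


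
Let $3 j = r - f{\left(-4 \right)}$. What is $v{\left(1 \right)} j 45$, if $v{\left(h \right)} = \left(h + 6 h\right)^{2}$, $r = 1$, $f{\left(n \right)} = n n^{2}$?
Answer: $47775$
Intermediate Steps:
$f{\left(n \right)} = n^{3}$
$v{\left(h \right)} = 49 h^{2}$ ($v{\left(h \right)} = \left(7 h\right)^{2} = 49 h^{2}$)
$j = \frac{65}{3}$ ($j = \frac{1 - \left(-4\right)^{3}}{3} = \frac{1 - -64}{3} = \frac{1 + 64}{3} = \frac{1}{3} \cdot 65 = \frac{65}{3} \approx 21.667$)
$v{\left(1 \right)} j 45 = 49 \cdot 1^{2} \cdot \frac{65}{3} \cdot 45 = 49 \cdot 1 \cdot \frac{65}{3} \cdot 45 = 49 \cdot \frac{65}{3} \cdot 45 = \frac{3185}{3} \cdot 45 = 47775$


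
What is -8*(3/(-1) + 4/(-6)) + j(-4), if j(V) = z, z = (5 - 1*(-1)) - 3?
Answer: 97/3 ≈ 32.333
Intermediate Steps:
z = 3 (z = (5 + 1) - 3 = 6 - 3 = 3)
j(V) = 3
-8*(3/(-1) + 4/(-6)) + j(-4) = -8*(3/(-1) + 4/(-6)) + 3 = -8*(3*(-1) + 4*(-⅙)) + 3 = -8*(-3 - ⅔) + 3 = -8*(-11/3) + 3 = 88/3 + 3 = 97/3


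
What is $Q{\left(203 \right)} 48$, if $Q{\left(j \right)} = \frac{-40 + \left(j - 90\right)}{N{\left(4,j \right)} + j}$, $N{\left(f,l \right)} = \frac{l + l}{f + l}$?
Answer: $\frac{725328}{42427} \approx 17.096$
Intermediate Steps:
$N{\left(f,l \right)} = \frac{2 l}{f + l}$
$Q{\left(j \right)} = \frac{-130 + j}{j + \frac{2 j}{4 + j}}$ ($Q{\left(j \right)} = \frac{-40 + \left(j - 90\right)}{\frac{2 j}{4 + j} + j} = \frac{-40 + \left(-90 + j\right)}{j + \frac{2 j}{4 + j}} = \frac{-130 + j}{j + \frac{2 j}{4 + j}}$)
$Q{\left(203 \right)} 48 = \frac{\left(-130 + 203\right) \left(4 + 203\right)}{203 \left(6 + 203\right)} 48 = \frac{1}{203} \cdot \frac{1}{209} \cdot 73 \cdot 207 \cdot 48 = \frac{15111}{42427} \cdot 48 = \frac{725328}{42427}$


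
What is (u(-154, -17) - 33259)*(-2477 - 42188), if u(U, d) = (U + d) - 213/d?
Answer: 25374052505/17 ≈ 1.4926e+9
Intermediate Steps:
u(U, d) = U + d - 213/d
(u(-154, -17) - 33259)*(-2477 - 42188) = ((-154 - 17 - 213/(-17)) - 33259)*(-2477 - 42188) = ((-154 - 17 - 213*(-1/17)) - 33259)*(-44665) = ((-154 - 17 + 213/17) - 33259)*(-44665) = (-2694/17 - 33259)*(-44665) = -568097/17*(-44665) = 25374052505/17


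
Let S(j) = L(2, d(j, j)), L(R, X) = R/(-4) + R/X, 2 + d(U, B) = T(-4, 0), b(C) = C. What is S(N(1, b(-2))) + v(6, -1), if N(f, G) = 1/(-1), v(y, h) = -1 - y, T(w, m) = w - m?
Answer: -47/6 ≈ -7.8333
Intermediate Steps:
d(U, B) = -6 (d(U, B) = -2 + (-4 - 1*0) = -2 + (-4 + 0) = -2 - 4 = -6)
N(f, G) = -1
L(R, X) = -R/4 + R/X (L(R, X) = R*(-1/4) + R/X = -R/4 + R/X)
S(j) = -5/6 (S(j) = -1/4*2 + 2/(-6) = -1/2 + 2*(-1/6) = -1/2 - 1/3 = -5/6)
S(N(1, b(-2))) + v(6, -1) = -5/6 + (-1 - 1*6) = -5/6 + (-1 - 6) = -5/6 - 7 = -47/6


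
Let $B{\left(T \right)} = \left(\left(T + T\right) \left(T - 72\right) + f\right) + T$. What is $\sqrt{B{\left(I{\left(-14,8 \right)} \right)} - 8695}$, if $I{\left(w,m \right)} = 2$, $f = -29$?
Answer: $i \sqrt{9002} \approx 94.879 i$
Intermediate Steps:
$B{\left(T \right)} = -29 + T + 2 T \left(-72 + T\right)$ ($B{\left(T \right)} = \left(\left(T + T\right) \left(T - 72\right) - 29\right) + T = \left(2 T \left(-72 + T\right) - 29\right) + T = \left(-29 + 2 T \left(-72 + T\right)\right) + T = -29 + T + 2 T \left(-72 + T\right)$)
$\sqrt{B{\left(I{\left(-14,8 \right)} \right)} - 8695} = \sqrt{\left(-29 - 286 + 2 \cdot 2^{2}\right) - 8695} = \sqrt{\left(-29 - 286 + 2 \cdot 4\right) - 8695} = \sqrt{\left(-29 - 286 + 8\right) - 8695} = \sqrt{-307 - 8695} = \sqrt{-9002} = i \sqrt{9002}$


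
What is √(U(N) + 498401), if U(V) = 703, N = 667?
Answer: 12*√3466 ≈ 706.47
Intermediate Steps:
√(U(N) + 498401) = √(703 + 498401) = √499104 = 12*√3466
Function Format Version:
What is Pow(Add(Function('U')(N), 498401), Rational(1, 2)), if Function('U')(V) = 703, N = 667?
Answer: Mul(12, Pow(3466, Rational(1, 2))) ≈ 706.47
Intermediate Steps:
Pow(Add(Function('U')(N), 498401), Rational(1, 2)) = Pow(Add(703, 498401), Rational(1, 2)) = Pow(499104, Rational(1, 2)) = Mul(12, Pow(3466, Rational(1, 2)))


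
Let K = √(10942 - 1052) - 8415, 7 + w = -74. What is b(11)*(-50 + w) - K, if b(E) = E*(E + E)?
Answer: -23287 - √9890 ≈ -23386.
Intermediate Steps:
b(E) = 2*E² (b(E) = E*(2*E) = 2*E²)
w = -81 (w = -7 - 74 = -81)
K = -8415 + √9890 (K = √9890 - 8415 = -8415 + √9890 ≈ -8315.5)
b(11)*(-50 + w) - K = (2*11²)*(-50 - 81) - (-8415 + √9890) = (2*121)*(-131) + (8415 - √9890) = 242*(-131) + (8415 - √9890) = -31702 + (8415 - √9890) = -23287 - √9890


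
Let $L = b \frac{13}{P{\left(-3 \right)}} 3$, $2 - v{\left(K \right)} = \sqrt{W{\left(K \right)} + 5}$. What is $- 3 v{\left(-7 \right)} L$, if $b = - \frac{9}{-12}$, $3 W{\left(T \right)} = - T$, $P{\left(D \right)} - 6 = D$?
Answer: $- \frac{117}{2} + \frac{39 \sqrt{66}}{4} \approx 20.709$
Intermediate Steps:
$P{\left(D \right)} = 6 + D$
$W{\left(T \right)} = - \frac{T}{3}$ ($W{\left(T \right)} = \frac{\left(-1\right) T}{3} = - \frac{T}{3}$)
$v{\left(K \right)} = 2 - \sqrt{5 - \frac{K}{3}}$ ($v{\left(K \right)} = 2 - \sqrt{- \frac{K}{3} + 5} = 2 - \sqrt{5 - \frac{K}{3}}$)
$b = \frac{3}{4}$ ($b = \left(-9\right) \left(- \frac{1}{12}\right) = \frac{3}{4} \approx 0.75$)
$L = \frac{39}{4}$ ($L = \frac{3 \frac{13}{6 - 3}}{4} \cdot 3 = \frac{3 \cdot \frac{13}{3}}{4} \cdot 3 = \frac{3 \cdot 13 \cdot \frac{1}{3}}{4} \cdot 3 = \frac{3}{4} \cdot \frac{13}{3} \cdot 3 = \frac{13}{4} \cdot 3 = \frac{39}{4} \approx 9.75$)
$- 3 v{\left(-7 \right)} L = - 3 \left(2 - \frac{\sqrt{45 - -21}}{3}\right) \frac{39}{4} = - 3 \left(2 - \frac{\sqrt{45 + 21}}{3}\right) \frac{39}{4} = - 3 \left(2 - \frac{\sqrt{66}}{3}\right) \frac{39}{4} = \left(-6 + \sqrt{66}\right) \frac{39}{4} = - \frac{117}{2} + \frac{39 \sqrt{66}}{4}$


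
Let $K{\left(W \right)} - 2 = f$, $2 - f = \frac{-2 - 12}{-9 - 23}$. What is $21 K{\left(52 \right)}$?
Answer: $\frac{1197}{16} \approx 74.813$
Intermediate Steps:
$f = \frac{25}{16}$ ($f = 2 - \frac{-2 - 12}{-9 - 23} = 2 - - \frac{14}{-32} = 2 - \left(-14\right) \left(- \frac{1}{32}\right) = 2 - \frac{7}{16} = \frac{25}{16} \approx 1.5625$)
$K{\left(W \right)} = \frac{57}{16}$ ($K{\left(W \right)} = 2 + \frac{25}{16} = \frac{57}{16}$)
$21 K{\left(52 \right)} = 21 \cdot \frac{57}{16} = \frac{1197}{16}$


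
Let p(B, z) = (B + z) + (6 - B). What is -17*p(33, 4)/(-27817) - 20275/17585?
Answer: -112200045/97832389 ≈ -1.1469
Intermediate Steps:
p(B, z) = 6 + z
-17*p(33, 4)/(-27817) - 20275/17585 = -17*(6 + 4)/(-27817) - 20275/17585 = -17*10*(-1/27817) - 20275*1/17585 = -170*(-1/27817) - 4055/3517 = 170/27817 - 4055/3517 = -112200045/97832389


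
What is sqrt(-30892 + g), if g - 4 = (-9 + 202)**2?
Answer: sqrt(6361) ≈ 79.756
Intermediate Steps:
g = 37253 (g = 4 + (-9 + 202)**2 = 4 + 193**2 = 4 + 37249 = 37253)
sqrt(-30892 + g) = sqrt(-30892 + 37253) = sqrt(6361)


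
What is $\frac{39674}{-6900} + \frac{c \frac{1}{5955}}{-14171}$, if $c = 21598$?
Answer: $- \frac{111605687959}{19409310150} \approx -5.7501$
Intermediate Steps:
$\frac{39674}{-6900} + \frac{c \frac{1}{5955}}{-14171} = \frac{39674}{-6900} + \frac{21598 \cdot \frac{1}{5955}}{-14171} = 39674 \left(- \frac{1}{6900}\right) + 21598 \cdot \frac{1}{5955} \left(- \frac{1}{14171}\right) = - \frac{19837}{3450} + \frac{21598}{5955} \left(- \frac{1}{14171}\right) = - \frac{19837}{3450} - \frac{21598}{84388305} = - \frac{111605687959}{19409310150}$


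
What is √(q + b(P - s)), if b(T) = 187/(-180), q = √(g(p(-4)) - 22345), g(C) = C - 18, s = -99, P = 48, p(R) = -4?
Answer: √(-935 + 900*I*√22367)/30 ≈ 8.6174 + 8.6775*I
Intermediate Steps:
g(C) = -18 + C
q = I*√22367 (q = √((-18 - 4) - 22345) = √(-22 - 22345) = √(-22367) = I*√22367 ≈ 149.56*I)
b(T) = -187/180 (b(T) = 187*(-1/180) = -187/180)
√(q + b(P - s)) = √(I*√22367 - 187/180) = √(-187/180 + I*√22367)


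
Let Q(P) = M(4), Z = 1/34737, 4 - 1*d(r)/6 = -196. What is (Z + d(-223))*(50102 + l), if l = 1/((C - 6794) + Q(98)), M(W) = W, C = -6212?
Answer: 2468573733432673/41059134 ≈ 6.0122e+7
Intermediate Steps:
d(r) = 1200 (d(r) = 24 - 6*(-196) = 24 + 1176 = 1200)
Z = 1/34737 ≈ 2.8788e-5
Q(P) = 4
l = -1/13002 (l = 1/((-6212 - 6794) + 4) = 1/(-13006 + 4) = 1/(-13002) = -1/13002 ≈ -7.6911e-5)
(Z + d(-223))*(50102 + l) = (1/34737 + 1200)*(50102 - 1/13002) = (41684401/34737)*(651426203/13002) = 2468573733432673/41059134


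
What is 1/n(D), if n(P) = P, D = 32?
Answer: 1/32 ≈ 0.031250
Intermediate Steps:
1/n(D) = 1/32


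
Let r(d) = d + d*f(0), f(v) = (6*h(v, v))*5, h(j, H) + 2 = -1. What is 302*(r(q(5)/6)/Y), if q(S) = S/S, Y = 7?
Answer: -13439/21 ≈ -639.95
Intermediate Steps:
h(j, H) = -3 (h(j, H) = -2 - 1 = -3)
f(v) = -90 (f(v) = (6*(-3))*5 = -18*5 = -90)
q(S) = 1
r(d) = -89*d (r(d) = d + d*(-90) = d - 90*d = -89*d)
302*(r(q(5)/6)/Y) = 302*(-89/6/7) = 302*(-89/6*(⅐)) = 302*(-89*⅙*(⅐)) = 302*(-89/6*⅐) = 302*(-89/42) = -13439/21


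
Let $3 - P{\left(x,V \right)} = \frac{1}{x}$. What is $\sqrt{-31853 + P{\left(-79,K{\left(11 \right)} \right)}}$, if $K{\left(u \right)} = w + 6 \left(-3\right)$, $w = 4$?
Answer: $\frac{i \sqrt{198775771}}{79} \approx 178.47 i$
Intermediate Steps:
$K{\left(u \right)} = -14$ ($K{\left(u \right)} = 4 + 6 \left(-3\right) = 4 - 18 = -14$)
$P{\left(x,V \right)} = 3 - \frac{1}{x}$
$\sqrt{-31853 + P{\left(-79,K{\left(11 \right)} \right)}} = \sqrt{-31853 + \left(3 - \frac{1}{-79}\right)} = \sqrt{-31853 + \left(3 - - \frac{1}{79}\right)} = \sqrt{-31853 + \left(3 + \frac{1}{79}\right)} = \sqrt{-31853 + \frac{238}{79}} = \sqrt{- \frac{2516149}{79}} = \frac{i \sqrt{198775771}}{79}$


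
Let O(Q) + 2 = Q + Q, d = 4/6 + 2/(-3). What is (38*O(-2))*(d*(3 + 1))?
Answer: 0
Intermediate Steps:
d = 0 (d = 4*(⅙) + 2*(-⅓) = ⅔ - ⅔ = 0)
O(Q) = -2 + 2*Q (O(Q) = -2 + (Q + Q) = -2 + 2*Q)
(38*O(-2))*(d*(3 + 1)) = (38*(-2 + 2*(-2)))*(0*(3 + 1)) = (38*(-2 - 4))*(0*4) = (38*(-6))*0 = -228*0 = 0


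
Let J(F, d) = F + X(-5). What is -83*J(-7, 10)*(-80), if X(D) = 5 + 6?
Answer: 26560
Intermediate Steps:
X(D) = 11
J(F, d) = 11 + F (J(F, d) = F + 11 = 11 + F)
-83*J(-7, 10)*(-80) = -83*(11 - 7)*(-80) = -83*4*(-80) = -332*(-80) = 26560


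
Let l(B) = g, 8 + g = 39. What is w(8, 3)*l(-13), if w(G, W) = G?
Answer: 248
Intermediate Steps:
g = 31 (g = -8 + 39 = 31)
l(B) = 31
w(8, 3)*l(-13) = 8*31 = 248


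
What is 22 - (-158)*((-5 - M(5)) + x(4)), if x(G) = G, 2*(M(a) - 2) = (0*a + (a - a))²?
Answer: -452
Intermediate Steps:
M(a) = 2 (M(a) = 2 + (0*a + (a - a))²/2 = 2 + (0 + 0)²/2 = 2 + (½)*0² = 2 + (½)*0 = 2 + 0 = 2)
22 - (-158)*((-5 - M(5)) + x(4)) = 22 - (-158)*((-5 - 1*2) + 4) = 22 - (-158)*((-5 - 2) + 4) = 22 - (-158)*(-7 + 4) = 22 - (-158)*(-3) = 22 - 158*3 = 22 - 474 = -452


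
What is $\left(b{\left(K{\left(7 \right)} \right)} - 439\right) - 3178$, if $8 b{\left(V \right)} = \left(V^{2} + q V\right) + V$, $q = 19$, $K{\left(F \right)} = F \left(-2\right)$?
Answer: $- \frac{7255}{2} \approx -3627.5$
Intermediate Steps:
$K{\left(F \right)} = - 2 F$
$b{\left(V \right)} = \frac{V^{2}}{8} + \frac{5 V}{2}$ ($b{\left(V \right)} = \frac{\left(V^{2} + 19 V\right) + V}{8} = \frac{V^{2} + 20 V}{8} = \frac{V^{2}}{8} + \frac{5 V}{2}$)
$\left(b{\left(K{\left(7 \right)} \right)} - 439\right) - 3178 = \left(\frac{\left(-2\right) 7 \left(20 - 14\right)}{8} - 439\right) - 3178 = \left(\frac{1}{8} \left(-14\right) \left(20 - 14\right) - 439\right) - 3178 = \left(\frac{1}{8} \left(-14\right) 6 - 439\right) - 3178 = \left(- \frac{21}{2} - 439\right) - 3178 = - \frac{899}{2} - 3178 = - \frac{7255}{2}$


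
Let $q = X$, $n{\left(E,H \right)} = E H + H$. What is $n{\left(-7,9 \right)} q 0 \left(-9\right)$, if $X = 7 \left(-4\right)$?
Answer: $0$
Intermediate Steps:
$X = -28$
$n{\left(E,H \right)} = H + E H$
$q = -28$
$n{\left(-7,9 \right)} q 0 \left(-9\right) = 9 \left(1 - 7\right) \left(-28\right) 0 \left(-9\right) = 9 \left(-6\right) \left(-28\right) 0 = \left(-54\right) \left(-28\right) 0 = 1512 \cdot 0 = 0$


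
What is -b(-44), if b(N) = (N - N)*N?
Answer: 0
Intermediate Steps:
b(N) = 0 (b(N) = 0*N = 0)
-b(-44) = -1*0 = 0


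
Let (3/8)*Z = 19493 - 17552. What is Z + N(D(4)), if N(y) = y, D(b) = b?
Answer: 5180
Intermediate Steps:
Z = 5176 (Z = 8*(19493 - 17552)/3 = (8/3)*1941 = 5176)
Z + N(D(4)) = 5176 + 4 = 5180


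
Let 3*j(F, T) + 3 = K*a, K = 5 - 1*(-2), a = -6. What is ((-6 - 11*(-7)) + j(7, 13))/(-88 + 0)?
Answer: -7/11 ≈ -0.63636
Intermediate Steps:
K = 7 (K = 5 + 2 = 7)
j(F, T) = -15 (j(F, T) = -1 + (7*(-6))/3 = -1 + (⅓)*(-42) = -1 - 14 = -15)
((-6 - 11*(-7)) + j(7, 13))/(-88 + 0) = ((-6 - 11*(-7)) - 15)/(-88 + 0) = ((-6 + 77) - 15)/(-88) = (71 - 15)*(-1/88) = 56*(-1/88) = -7/11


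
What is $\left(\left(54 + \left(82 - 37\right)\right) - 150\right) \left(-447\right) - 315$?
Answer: $22482$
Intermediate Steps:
$\left(\left(54 + \left(82 - 37\right)\right) - 150\right) \left(-447\right) - 315 = \left(\left(54 + 45\right) - 150\right) \left(-447\right) - 315 = \left(99 - 150\right) \left(-447\right) - 315 = \left(-51\right) \left(-447\right) - 315 = 22797 - 315 = 22482$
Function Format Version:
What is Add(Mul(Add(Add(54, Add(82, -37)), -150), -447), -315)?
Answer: 22482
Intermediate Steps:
Add(Mul(Add(Add(54, Add(82, -37)), -150), -447), -315) = Add(Mul(Add(Add(54, 45), -150), -447), -315) = Add(Mul(Add(99, -150), -447), -315) = Add(Mul(-51, -447), -315) = Add(22797, -315) = 22482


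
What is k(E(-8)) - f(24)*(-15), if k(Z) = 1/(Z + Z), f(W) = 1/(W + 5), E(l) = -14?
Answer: 391/812 ≈ 0.48153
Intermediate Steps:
f(W) = 1/(5 + W)
k(Z) = 1/(2*Z)
k(E(-8)) - f(24)*(-15) = (1/2)/(-14) - (-15)/(5 + 24) = (1/2)*(-1/14) - (-15)/29 = -1/28 - (-15)/29 = -1/28 - 1*(-15/29) = -1/28 + 15/29 = 391/812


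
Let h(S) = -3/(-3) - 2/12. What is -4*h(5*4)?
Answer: -10/3 ≈ -3.3333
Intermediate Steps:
h(S) = 5/6 (h(S) = -3*(-1/3) - 2*1/12 = 1 - 1/6 = 5/6)
-4*h(5*4) = -4*5/6 = -10/3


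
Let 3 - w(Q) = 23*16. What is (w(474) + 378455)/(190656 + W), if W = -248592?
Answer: -63015/9656 ≈ -6.5260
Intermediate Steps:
w(Q) = -365 (w(Q) = 3 - 23*16 = 3 - 1*368 = 3 - 368 = -365)
(w(474) + 378455)/(190656 + W) = (-365 + 378455)/(190656 - 248592) = 378090/(-57936) = 378090*(-1/57936) = -63015/9656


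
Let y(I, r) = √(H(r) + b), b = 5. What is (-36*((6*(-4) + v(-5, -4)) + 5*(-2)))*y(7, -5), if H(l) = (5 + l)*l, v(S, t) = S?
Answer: 1404*√5 ≈ 3139.4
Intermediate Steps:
H(l) = l*(5 + l)
y(I, r) = √(5 + r*(5 + r)) (y(I, r) = √(r*(5 + r) + 5) = √(5 + r*(5 + r)))
(-36*((6*(-4) + v(-5, -4)) + 5*(-2)))*y(7, -5) = (-36*((6*(-4) - 5) + 5*(-2)))*√(5 - 5*(5 - 5)) = (-36*((-24 - 5) - 10))*√(5 - 5*0) = (-36*(-29 - 10))*√(5 + 0) = (-36*(-39))*√5 = 1404*√5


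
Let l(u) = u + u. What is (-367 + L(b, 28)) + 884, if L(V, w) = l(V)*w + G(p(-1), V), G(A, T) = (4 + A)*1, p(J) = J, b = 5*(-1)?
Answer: 240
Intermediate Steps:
b = -5
G(A, T) = 4 + A
l(u) = 2*u
L(V, w) = 3 + 2*V*w (L(V, w) = (2*V)*w + (4 - 1) = 2*V*w + 3 = 3 + 2*V*w)
(-367 + L(b, 28)) + 884 = (-367 + (3 + 2*(-5)*28)) + 884 = (-367 + (3 - 280)) + 884 = (-367 - 277) + 884 = -644 + 884 = 240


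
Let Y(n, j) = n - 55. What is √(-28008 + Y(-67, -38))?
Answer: I*√28130 ≈ 167.72*I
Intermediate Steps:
Y(n, j) = -55 + n
√(-28008 + Y(-67, -38)) = √(-28008 + (-55 - 67)) = √(-28008 - 122) = √(-28130) = I*√28130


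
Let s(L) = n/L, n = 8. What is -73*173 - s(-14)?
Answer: -88399/7 ≈ -12628.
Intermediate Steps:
s(L) = 8/L
-73*173 - s(-14) = -73*173 - 8/(-14) = -12629 - 8*(-1)/14 = -12629 - 1*(-4/7) = -12629 + 4/7 = -88399/7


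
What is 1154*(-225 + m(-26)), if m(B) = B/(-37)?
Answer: -9577046/37 ≈ -2.5884e+5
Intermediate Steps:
m(B) = -B/37 (m(B) = B*(-1/37) = -B/37)
1154*(-225 + m(-26)) = 1154*(-225 - 1/37*(-26)) = 1154*(-225 + 26/37) = 1154*(-8299/37) = -9577046/37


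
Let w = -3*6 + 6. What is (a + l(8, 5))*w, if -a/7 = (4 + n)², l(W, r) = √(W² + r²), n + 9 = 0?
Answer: 2100 - 12*√89 ≈ 1986.8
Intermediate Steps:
n = -9 (n = -9 + 0 = -9)
w = -12 (w = -18 + 6 = -12)
a = -175 (a = -7*(4 - 9)² = -7*(-5)² = -7*25 = -175)
(a + l(8, 5))*w = (-175 + √(8² + 5²))*(-12) = (-175 + √(64 + 25))*(-12) = (-175 + √89)*(-12) = 2100 - 12*√89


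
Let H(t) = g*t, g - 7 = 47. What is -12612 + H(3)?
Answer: -12450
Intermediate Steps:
g = 54 (g = 7 + 47 = 54)
H(t) = 54*t
-12612 + H(3) = -12612 + 54*3 = -12612 + 162 = -12450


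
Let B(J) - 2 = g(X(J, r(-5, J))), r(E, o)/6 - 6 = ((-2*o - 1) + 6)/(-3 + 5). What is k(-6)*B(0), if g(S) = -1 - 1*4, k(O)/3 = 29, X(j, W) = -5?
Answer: -261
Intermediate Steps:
r(E, o) = 51 - 6*o (r(E, o) = 36 + 6*(((-2*o - 1) + 6)/(-3 + 5)) = 36 + 6*(((-1 - 2*o) + 6)/2) = 36 + 6*((5 - 2*o)*(½)) = 36 + 6*(5/2 - o) = 36 + (15 - 6*o) = 51 - 6*o)
k(O) = 87 (k(O) = 3*29 = 87)
g(S) = -5 (g(S) = -1 - 4 = -5)
B(J) = -3 (B(J) = 2 - 5 = -3)
k(-6)*B(0) = 87*(-3) = -261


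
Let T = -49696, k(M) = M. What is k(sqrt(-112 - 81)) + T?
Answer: -49696 + I*sqrt(193) ≈ -49696.0 + 13.892*I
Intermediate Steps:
k(sqrt(-112 - 81)) + T = sqrt(-112 - 81) - 49696 = sqrt(-193) - 49696 = I*sqrt(193) - 49696 = -49696 + I*sqrt(193)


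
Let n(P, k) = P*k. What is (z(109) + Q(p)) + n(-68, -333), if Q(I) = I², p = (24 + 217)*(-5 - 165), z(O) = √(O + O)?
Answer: 1678563544 + √218 ≈ 1.6786e+9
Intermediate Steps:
z(O) = √2*√O (z(O) = √(2*O) = √2*√O)
p = -40970 (p = 241*(-170) = -40970)
(z(109) + Q(p)) + n(-68, -333) = (√2*√109 + (-40970)²) - 68*(-333) = (√218 + 1678540900) + 22644 = (1678540900 + √218) + 22644 = 1678563544 + √218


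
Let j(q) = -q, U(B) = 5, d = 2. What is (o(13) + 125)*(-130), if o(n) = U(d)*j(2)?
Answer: -14950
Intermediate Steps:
o(n) = -10 (o(n) = 5*(-1*2) = 5*(-2) = -10)
(o(13) + 125)*(-130) = (-10 + 125)*(-130) = 115*(-130) = -14950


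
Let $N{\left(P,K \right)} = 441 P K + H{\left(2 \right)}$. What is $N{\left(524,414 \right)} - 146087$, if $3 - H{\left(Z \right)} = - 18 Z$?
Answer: $95522728$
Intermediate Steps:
$H{\left(Z \right)} = 3 + 18 Z$ ($H{\left(Z \right)} = 3 - - 18 Z = 3 + 18 Z$)
$N{\left(P,K \right)} = 39 + 441 K P$ ($N{\left(P,K \right)} = 441 P K + \left(3 + 18 \cdot 2\right) = 441 K P + \left(3 + 36\right) = 441 K P + 39 = 39 + 441 K P$)
$N{\left(524,414 \right)} - 146087 = \left(39 + 441 \cdot 414 \cdot 524\right) - 146087 = \left(39 + 95668776\right) - 146087 = 95668815 - 146087 = 95522728$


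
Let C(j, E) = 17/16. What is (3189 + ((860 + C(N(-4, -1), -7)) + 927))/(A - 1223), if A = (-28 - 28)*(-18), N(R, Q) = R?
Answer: -79633/3440 ≈ -23.149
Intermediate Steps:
C(j, E) = 17/16 (C(j, E) = 17*(1/16) = 17/16)
A = 1008 (A = -56*(-18) = 1008)
(3189 + ((860 + C(N(-4, -1), -7)) + 927))/(A - 1223) = (3189 + ((860 + 17/16) + 927))/(1008 - 1223) = (3189 + (13777/16 + 927))/(-215) = (3189 + 28609/16)*(-1/215) = (79633/16)*(-1/215) = -79633/3440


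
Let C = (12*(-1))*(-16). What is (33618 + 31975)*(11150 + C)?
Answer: 743955806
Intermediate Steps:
C = 192 (C = -12*(-16) = 192)
(33618 + 31975)*(11150 + C) = (33618 + 31975)*(11150 + 192) = 65593*11342 = 743955806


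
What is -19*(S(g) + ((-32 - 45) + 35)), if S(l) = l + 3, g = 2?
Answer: 703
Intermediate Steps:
S(l) = 3 + l
-19*(S(g) + ((-32 - 45) + 35)) = -19*((3 + 2) + ((-32 - 45) + 35)) = -19*(5 + (-77 + 35)) = -19*(5 - 42) = -19*(-37) = 703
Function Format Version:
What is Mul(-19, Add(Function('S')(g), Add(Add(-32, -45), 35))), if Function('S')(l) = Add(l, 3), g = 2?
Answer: 703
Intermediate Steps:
Function('S')(l) = Add(3, l)
Mul(-19, Add(Function('S')(g), Add(Add(-32, -45), 35))) = Mul(-19, Add(Add(3, 2), Add(Add(-32, -45), 35))) = Mul(-19, Add(5, Add(-77, 35))) = Mul(-19, Add(5, -42)) = Mul(-19, -37) = 703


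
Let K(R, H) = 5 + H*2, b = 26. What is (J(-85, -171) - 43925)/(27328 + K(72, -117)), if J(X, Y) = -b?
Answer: -43951/27099 ≈ -1.6219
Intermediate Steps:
J(X, Y) = -26 (J(X, Y) = -1*26 = -26)
K(R, H) = 5 + 2*H
(J(-85, -171) - 43925)/(27328 + K(72, -117)) = (-26 - 43925)/(27328 + (5 + 2*(-117))) = -43951/(27328 + (5 - 234)) = -43951/(27328 - 229) = -43951/27099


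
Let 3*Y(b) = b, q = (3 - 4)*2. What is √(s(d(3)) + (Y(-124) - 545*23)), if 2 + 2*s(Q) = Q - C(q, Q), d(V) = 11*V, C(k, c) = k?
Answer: I*√452154/6 ≈ 112.07*I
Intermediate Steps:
q = -2 (q = -1*2 = -2)
Y(b) = b/3
s(Q) = Q/2 (s(Q) = -1 + (Q - 1*(-2))/2 = -1 + (Q + 2)/2 = -1 + (2 + Q)/2 = -1 + (1 + Q/2) = Q/2)
√(s(d(3)) + (Y(-124) - 545*23)) = √((11*3)/2 + ((⅓)*(-124) - 545*23)) = √((½)*33 + (-124/3 - 12535)) = √(33/2 - 37729/3) = √(-75359/6) = I*√452154/6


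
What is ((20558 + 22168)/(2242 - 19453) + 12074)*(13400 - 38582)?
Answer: -1743961681872/5737 ≈ -3.0399e+8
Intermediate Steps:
((20558 + 22168)/(2242 - 19453) + 12074)*(13400 - 38582) = (42726/(-17211) + 12074)*(-25182) = (42726*(-1/17211) + 12074)*(-25182) = (-14242/5737 + 12074)*(-25182) = (69254296/5737)*(-25182) = -1743961681872/5737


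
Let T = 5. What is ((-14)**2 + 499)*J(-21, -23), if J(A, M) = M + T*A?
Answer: -88960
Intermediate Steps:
J(A, M) = M + 5*A
((-14)**2 + 499)*J(-21, -23) = ((-14)**2 + 499)*(-23 + 5*(-21)) = (196 + 499)*(-23 - 105) = 695*(-128) = -88960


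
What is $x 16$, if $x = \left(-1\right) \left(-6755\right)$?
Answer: $108080$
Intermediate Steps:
$x = 6755$
$x 16 = 6755 \cdot 16 = 108080$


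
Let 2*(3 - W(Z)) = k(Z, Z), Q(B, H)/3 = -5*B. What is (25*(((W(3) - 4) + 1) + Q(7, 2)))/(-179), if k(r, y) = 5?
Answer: 5375/358 ≈ 15.014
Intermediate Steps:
Q(B, H) = -15*B (Q(B, H) = 3*(-5*B) = -15*B)
W(Z) = 1/2 (W(Z) = 3 - 1/2*5 = 3 - 5/2 = 1/2)
(25*(((W(3) - 4) + 1) + Q(7, 2)))/(-179) = (25*(((1/2 - 4) + 1) - 15*7))/(-179) = (25*((-7/2 + 1) - 105))*(-1/179) = (25*(-5/2 - 105))*(-1/179) = (25*(-215/2))*(-1/179) = -5375/2*(-1/179) = 5375/358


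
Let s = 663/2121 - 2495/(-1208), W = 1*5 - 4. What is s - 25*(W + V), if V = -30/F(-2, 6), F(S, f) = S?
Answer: -339591467/854056 ≈ -397.62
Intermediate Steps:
W = 1 (W = 5 - 4 = 1)
s = 2030933/854056 (s = 663*(1/2121) - 2495*(-1/1208) = 221/707 + 2495/1208 = 2030933/854056 ≈ 2.3780)
V = 15 (V = -30/(-2) = -30*(-½) = 15)
s - 25*(W + V) = 2030933/854056 - 25*(1 + 15) = 2030933/854056 - 25*16 = 2030933/854056 - 1*400 = 2030933/854056 - 400 = -339591467/854056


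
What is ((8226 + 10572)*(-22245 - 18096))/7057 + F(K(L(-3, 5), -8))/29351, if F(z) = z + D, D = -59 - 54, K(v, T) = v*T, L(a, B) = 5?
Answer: -22257748373139/207130007 ≈ -1.0746e+5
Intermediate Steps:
K(v, T) = T*v
D = -113
F(z) = -113 + z (F(z) = z - 113 = -113 + z)
((8226 + 10572)*(-22245 - 18096))/7057 + F(K(L(-3, 5), -8))/29351 = ((8226 + 10572)*(-22245 - 18096))/7057 + (-113 - 8*5)/29351 = (18798*(-40341))*(1/7057) + (-113 - 40)*(1/29351) = -758330118*1/7057 - 153*1/29351 = -758330118/7057 - 153/29351 = -22257748373139/207130007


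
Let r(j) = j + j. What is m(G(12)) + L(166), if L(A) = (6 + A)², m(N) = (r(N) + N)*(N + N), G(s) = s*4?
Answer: 43408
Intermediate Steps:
r(j) = 2*j
G(s) = 4*s
m(N) = 6*N² (m(N) = (2*N + N)*(N + N) = (3*N)*(2*N) = 6*N²)
m(G(12)) + L(166) = 6*(4*12)² + (6 + 166)² = 6*48² + 172² = 6*2304 + 29584 = 13824 + 29584 = 43408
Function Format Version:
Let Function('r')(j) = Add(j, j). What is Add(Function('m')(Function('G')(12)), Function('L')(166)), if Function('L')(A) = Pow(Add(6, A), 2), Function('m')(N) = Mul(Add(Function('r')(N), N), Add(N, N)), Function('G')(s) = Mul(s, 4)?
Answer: 43408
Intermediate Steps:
Function('r')(j) = Mul(2, j)
Function('G')(s) = Mul(4, s)
Function('m')(N) = Mul(6, Pow(N, 2)) (Function('m')(N) = Mul(Add(Mul(2, N), N), Add(N, N)) = Mul(Mul(3, N), Mul(2, N)) = Mul(6, Pow(N, 2)))
Add(Function('m')(Function('G')(12)), Function('L')(166)) = Add(Mul(6, Pow(Mul(4, 12), 2)), Pow(Add(6, 166), 2)) = Add(Mul(6, Pow(48, 2)), Pow(172, 2)) = Add(Mul(6, 2304), 29584) = Add(13824, 29584) = 43408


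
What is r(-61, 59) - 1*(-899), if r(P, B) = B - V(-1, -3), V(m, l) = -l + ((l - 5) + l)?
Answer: 966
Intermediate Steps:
V(m, l) = -5 + l (V(m, l) = -l + ((-5 + l) + l) = -l + (-5 + 2*l) = -5 + l)
r(P, B) = 8 + B (r(P, B) = B - (-5 - 3) = B - 1*(-8) = B + 8 = 8 + B)
r(-61, 59) - 1*(-899) = (8 + 59) - 1*(-899) = 67 + 899 = 966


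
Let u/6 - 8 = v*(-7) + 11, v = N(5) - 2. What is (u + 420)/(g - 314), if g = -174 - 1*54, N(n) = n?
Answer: -204/271 ≈ -0.75277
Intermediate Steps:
g = -228 (g = -174 - 54 = -228)
v = 3 (v = 5 - 2 = 3)
u = -12 (u = 48 + 6*(3*(-7) + 11) = 48 + 6*(-21 + 11) = 48 + 6*(-10) = 48 - 60 = -12)
(u + 420)/(g - 314) = (-12 + 420)/(-228 - 314) = 408/(-542) = 408*(-1/542) = -204/271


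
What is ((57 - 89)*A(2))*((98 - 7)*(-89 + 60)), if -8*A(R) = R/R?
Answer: -10556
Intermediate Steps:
A(R) = -⅛ (A(R) = -R/(8*R) = -⅛*1 = -⅛)
((57 - 89)*A(2))*((98 - 7)*(-89 + 60)) = ((57 - 89)*(-⅛))*((98 - 7)*(-89 + 60)) = (-32*(-⅛))*(91*(-29)) = 4*(-2639) = -10556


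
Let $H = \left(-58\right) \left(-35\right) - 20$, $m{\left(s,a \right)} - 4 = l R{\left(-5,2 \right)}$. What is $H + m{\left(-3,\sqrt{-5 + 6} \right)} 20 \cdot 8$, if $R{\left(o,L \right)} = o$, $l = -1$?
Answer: $3450$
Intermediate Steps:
$m{\left(s,a \right)} = 9$ ($m{\left(s,a \right)} = 4 - -5 = 4 + 5 = 9$)
$H = 2010$ ($H = 2030 - 20 = 2010$)
$H + m{\left(-3,\sqrt{-5 + 6} \right)} 20 \cdot 8 = 2010 + 9 \cdot 20 \cdot 8 = 2010 + 9 \cdot 160 = 2010 + 1440 = 3450$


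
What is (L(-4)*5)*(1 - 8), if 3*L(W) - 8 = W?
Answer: -140/3 ≈ -46.667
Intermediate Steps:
L(W) = 8/3 + W/3
(L(-4)*5)*(1 - 8) = ((8/3 + (⅓)*(-4))*5)*(1 - 8) = ((8/3 - 4/3)*5)*(-7) = ((4/3)*5)*(-7) = (20/3)*(-7) = -140/3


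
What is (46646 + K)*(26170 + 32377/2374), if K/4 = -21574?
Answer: -1232321147525/1187 ≈ -1.0382e+9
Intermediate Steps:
K = -86296 (K = 4*(-21574) = -86296)
(46646 + K)*(26170 + 32377/2374) = (46646 - 86296)*(26170 + 32377/2374) = -39650*(26170 + 32377*(1/2374)) = -39650*(26170 + 32377/2374) = -39650*62159957/2374 = -1232321147525/1187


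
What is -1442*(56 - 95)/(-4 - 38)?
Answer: -1339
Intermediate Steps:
-1442*(56 - 95)/(-4 - 38) = -(-56238)/(-42) = -(-56238)*(-1)/42 = -1442*13/14 = -1339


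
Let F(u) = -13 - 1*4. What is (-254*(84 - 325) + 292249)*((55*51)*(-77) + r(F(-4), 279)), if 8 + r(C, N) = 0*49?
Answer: -76345533759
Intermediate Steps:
F(u) = -17 (F(u) = -13 - 4 = -17)
r(C, N) = -8 (r(C, N) = -8 + 0*49 = -8 + 0 = -8)
(-254*(84 - 325) + 292249)*((55*51)*(-77) + r(F(-4), 279)) = (-254*(84 - 325) + 292249)*((55*51)*(-77) - 8) = (-254*(-241) + 292249)*(2805*(-77) - 8) = (61214 + 292249)*(-215985 - 8) = 353463*(-215993) = -76345533759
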